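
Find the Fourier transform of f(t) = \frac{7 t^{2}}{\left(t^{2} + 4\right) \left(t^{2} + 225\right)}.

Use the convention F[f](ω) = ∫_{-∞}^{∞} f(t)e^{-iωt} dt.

F(ω) = \frac{7 \pi \left(15 - 2 e^{13 \left|{\omega}\right|}\right) e^{- 15 \left|{\omega}\right|}}{221}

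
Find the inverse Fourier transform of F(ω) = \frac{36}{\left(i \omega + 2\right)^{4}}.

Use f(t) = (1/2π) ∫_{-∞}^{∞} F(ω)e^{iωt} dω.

f(t) = 6 t^{3} e^{- 2 t} u\left(t\right)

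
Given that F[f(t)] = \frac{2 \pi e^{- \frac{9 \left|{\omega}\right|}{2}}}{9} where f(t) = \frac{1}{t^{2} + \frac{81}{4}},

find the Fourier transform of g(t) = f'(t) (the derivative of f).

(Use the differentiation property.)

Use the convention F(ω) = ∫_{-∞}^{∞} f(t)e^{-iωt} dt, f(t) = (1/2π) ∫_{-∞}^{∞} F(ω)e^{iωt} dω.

F[g](ω) = \frac{2 i \pi \omega e^{- \frac{9 \left|{\omega}\right|}{2}}}{9}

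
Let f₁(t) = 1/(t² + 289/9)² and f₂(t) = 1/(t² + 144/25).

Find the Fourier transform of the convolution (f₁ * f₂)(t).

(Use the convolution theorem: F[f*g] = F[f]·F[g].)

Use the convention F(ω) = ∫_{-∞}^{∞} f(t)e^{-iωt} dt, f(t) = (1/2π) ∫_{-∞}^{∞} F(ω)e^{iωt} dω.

F[f₁*f₂](ω) = \frac{15 \pi^{2} \left(17 \left|{\omega}\right| + 3\right) e^{- \frac{121 \left|{\omega}\right|}{15}}}{39304}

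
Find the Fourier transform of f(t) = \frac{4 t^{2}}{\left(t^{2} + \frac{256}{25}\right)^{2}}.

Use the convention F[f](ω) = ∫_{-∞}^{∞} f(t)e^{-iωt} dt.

F(ω) = \frac{\pi \left(5 - 16 \left|{\omega}\right|\right) e^{- \frac{16 \left|{\omega}\right|}{5}}}{8}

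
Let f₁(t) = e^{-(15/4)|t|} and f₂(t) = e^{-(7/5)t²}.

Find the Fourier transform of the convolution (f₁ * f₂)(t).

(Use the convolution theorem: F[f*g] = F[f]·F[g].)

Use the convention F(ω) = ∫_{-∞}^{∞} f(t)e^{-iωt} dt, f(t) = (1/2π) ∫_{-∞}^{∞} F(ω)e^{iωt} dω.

F[f₁*f₂](ω) = \frac{120 \sqrt{35} \sqrt{\pi} e^{- \frac{5 \omega^{2}}{28}}}{7 \left(16 \omega^{2} + 225\right)}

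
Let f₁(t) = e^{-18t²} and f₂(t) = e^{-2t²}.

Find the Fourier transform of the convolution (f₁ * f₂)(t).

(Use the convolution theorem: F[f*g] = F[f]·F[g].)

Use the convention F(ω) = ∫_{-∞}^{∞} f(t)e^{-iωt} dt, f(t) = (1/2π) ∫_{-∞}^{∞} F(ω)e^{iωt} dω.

F[f₁*f₂](ω) = \frac{\pi e^{- \frac{5 \omega^{2}}{36}}}{6}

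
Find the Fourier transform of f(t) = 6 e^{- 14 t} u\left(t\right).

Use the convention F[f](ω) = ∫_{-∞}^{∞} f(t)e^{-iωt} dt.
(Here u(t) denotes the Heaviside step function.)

F(ω) = \frac{6}{i \omega + 14}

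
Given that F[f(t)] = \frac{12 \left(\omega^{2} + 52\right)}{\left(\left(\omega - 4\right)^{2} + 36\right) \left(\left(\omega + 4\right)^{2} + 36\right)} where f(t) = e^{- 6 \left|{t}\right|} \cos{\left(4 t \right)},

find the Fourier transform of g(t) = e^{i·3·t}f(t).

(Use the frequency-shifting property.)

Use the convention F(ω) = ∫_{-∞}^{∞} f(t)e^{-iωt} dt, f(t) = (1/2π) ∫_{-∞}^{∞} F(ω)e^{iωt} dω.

F[g](ω) = \frac{12 \left(\left(\omega - 3\right)^{2} + 52\right)}{\left(\left(\omega - 7\right)^{2} + 36\right) \left(\left(\omega + 1\right)^{2} + 36\right)}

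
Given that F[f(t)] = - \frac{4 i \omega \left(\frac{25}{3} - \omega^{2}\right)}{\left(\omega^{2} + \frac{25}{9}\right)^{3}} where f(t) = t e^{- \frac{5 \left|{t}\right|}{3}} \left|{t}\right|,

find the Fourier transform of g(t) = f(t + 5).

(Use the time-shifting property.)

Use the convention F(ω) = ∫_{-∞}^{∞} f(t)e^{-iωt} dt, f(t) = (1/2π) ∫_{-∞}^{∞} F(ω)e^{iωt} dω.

F[g](ω) = \frac{972 i \omega \left(3 \omega^{2} - 25\right) e^{5 i \omega}}{\left(9 \omega^{2} + 25\right)^{3}}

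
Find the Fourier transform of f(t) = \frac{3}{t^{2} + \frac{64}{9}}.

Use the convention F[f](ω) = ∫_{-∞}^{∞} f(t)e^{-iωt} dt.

F(ω) = \frac{9 \pi e^{- \frac{8 \left|{\omega}\right|}{3}}}{8}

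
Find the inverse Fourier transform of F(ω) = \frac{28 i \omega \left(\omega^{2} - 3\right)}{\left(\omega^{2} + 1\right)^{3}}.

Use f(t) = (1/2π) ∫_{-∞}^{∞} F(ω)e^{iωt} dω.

f(t) = 7 t e^{- \left|{t}\right|} \left|{t}\right|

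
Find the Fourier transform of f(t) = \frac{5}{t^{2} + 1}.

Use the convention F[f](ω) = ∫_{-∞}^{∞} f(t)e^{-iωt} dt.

F(ω) = 5 \pi e^{- \left|{\omega}\right|}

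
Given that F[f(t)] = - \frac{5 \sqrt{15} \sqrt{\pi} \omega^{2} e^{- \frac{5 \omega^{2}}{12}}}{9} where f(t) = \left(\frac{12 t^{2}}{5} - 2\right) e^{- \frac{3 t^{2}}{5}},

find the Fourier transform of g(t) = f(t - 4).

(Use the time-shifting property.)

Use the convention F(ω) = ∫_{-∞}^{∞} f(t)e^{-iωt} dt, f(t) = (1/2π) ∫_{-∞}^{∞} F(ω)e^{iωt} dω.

F[g](ω) = - \frac{5 \sqrt{15} \sqrt{\pi} \omega^{2} e^{- \frac{\omega \left(5 \omega + 48 i\right)}{12}}}{9}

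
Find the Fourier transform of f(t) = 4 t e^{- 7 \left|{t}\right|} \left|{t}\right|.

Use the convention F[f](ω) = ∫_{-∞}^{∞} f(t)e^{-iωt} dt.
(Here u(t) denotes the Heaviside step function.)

F(ω) = \frac{16 i \omega \left(\omega^{2} - 147\right)}{\left(\omega^{2} + 49\right)^{3}}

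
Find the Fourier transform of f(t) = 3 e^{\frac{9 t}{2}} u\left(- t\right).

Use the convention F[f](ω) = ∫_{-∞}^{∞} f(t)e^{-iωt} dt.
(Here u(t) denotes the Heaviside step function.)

F(ω) = - \frac{6}{2 i \omega - 9}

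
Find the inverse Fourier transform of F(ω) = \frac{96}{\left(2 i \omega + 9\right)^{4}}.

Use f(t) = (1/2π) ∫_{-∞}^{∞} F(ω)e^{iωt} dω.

f(t) = t^{3} e^{- \frac{9 t}{2}} u\left(t\right)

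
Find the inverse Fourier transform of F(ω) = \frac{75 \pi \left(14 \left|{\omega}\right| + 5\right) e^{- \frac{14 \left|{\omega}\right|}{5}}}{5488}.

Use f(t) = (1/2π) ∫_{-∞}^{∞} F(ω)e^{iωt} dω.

f(t) = \frac{3}{\left(t^{2} + \frac{196}{25}\right)^{2}}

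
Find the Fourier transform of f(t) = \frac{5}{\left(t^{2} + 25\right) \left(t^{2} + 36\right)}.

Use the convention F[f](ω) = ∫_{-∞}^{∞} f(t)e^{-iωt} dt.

F(ω) = \frac{\pi \left(6 e^{\left|{\omega}\right|} - 5\right) e^{- 6 \left|{\omega}\right|}}{66}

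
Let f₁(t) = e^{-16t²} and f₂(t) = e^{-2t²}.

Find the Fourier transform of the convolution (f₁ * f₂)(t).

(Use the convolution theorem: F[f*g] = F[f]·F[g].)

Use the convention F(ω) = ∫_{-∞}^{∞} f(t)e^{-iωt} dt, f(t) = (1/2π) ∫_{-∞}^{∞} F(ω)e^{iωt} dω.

F[f₁*f₂](ω) = \frac{\sqrt{2} \pi e^{- \frac{9 \omega^{2}}{64}}}{8}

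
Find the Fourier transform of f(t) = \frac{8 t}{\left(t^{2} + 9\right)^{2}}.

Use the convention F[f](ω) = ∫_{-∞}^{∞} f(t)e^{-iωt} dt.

F(ω) = - \frac{4 i \pi \omega e^{- 3 \left|{\omega}\right|}}{3}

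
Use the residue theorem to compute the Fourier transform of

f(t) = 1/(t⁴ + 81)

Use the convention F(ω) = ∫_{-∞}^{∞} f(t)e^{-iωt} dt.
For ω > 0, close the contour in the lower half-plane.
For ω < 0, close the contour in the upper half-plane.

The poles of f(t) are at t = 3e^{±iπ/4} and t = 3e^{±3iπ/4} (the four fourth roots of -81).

Let g(z) = f(z)e^{-iωz}; for large |z| the factor e^{-iωz} decays in the lower half-plane when ω > 0 and in the upper half-plane when ω < 0.

Case ω > 0 (lower half-plane, clockwise contour ⇒ F(ω) = -2πi·ΣRes):
  Res_{z = - \frac{3 \sqrt{2}}{2} - \frac{3 \sqrt{2} i}{2}} g(z) = \frac{\sqrt{2} i \left(1 - i\right) e^{\frac{3 \sqrt{2} \omega \left(-1 + i\right)}{2}}}{216}
  Res_{z = \frac{3 \sqrt{2}}{2} - \frac{3 \sqrt{2} i}{2}} g(z) = \frac{\sqrt{2} i \left(1 + i\right) e^{- \frac{3 \sqrt{2} \omega \left(1 + i\right)}{2}}}{216}
  F(ω) = -2πi·ΣRes = \frac{\sqrt{2} \pi \left(1 - i\right) \left(e^{3 \sqrt{2} i \omega} + i\right) e^{- \frac{3 \sqrt{2} \omega \left(1 + i\right)}{2}}}{108} = \frac{\pi e^{- \frac{3 \sqrt{2} \omega}{2}} \sin{\left(\frac{3 \sqrt{2} \omega}{2} + \frac{\pi}{4} \right)}}{27}

Case ω < 0 (upper half-plane, counterclockwise contour ⇒ F(ω) = +2πi·ΣRes):
  Res_{z = \frac{3 \sqrt{2}}{2} + \frac{3 \sqrt{2} i}{2}} g(z) = \frac{\sqrt{2} i \left(-1 + i\right) e^{\frac{3 \sqrt{2} \omega \left(1 - i\right)}{2}}}{216}
  Res_{z = - \frac{3 \sqrt{2}}{2} + \frac{3 \sqrt{2} i}{2}} g(z) = \frac{\sqrt{2} \left(1 - i\right) e^{\frac{3 \sqrt{2} \omega \left(1 + i\right)}{2}}}{216}
  F(ω) = 2πi·ΣRes = - \frac{\sqrt{2} i \pi \left(i \left(1 - i\right) e^{\frac{3 \sqrt{2} \omega \left(1 - i\right)}{2}} - \left(1 - i\right) e^{\frac{3 \sqrt{2} \omega \left(1 + i\right)}{2}}\right)}{108} = \frac{\pi e^{\frac{3 \sqrt{2} \omega}{2}} \cos{\left(\frac{3 \sqrt{2} \omega}{2} + \frac{\pi}{4} \right)}}{27}

Both cases combine into a single formula in |ω|:

F(ω) = \frac{\pi e^{- \frac{3 \sqrt{2} \left|{\omega}\right|}{2}} \sin{\left(\frac{3 \sqrt{2} \left|{\omega}\right|}{2} + \frac{\pi}{4} \right)}}{27}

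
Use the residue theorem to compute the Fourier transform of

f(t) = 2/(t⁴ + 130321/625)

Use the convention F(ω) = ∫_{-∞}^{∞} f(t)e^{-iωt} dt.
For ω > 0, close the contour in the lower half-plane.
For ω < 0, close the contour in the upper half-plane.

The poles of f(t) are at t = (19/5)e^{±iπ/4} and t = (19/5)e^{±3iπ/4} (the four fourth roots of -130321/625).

Let g(z) = f(z)e^{-iωz}; for large |z| the factor e^{-iωz} decays in the lower half-plane when ω > 0 and in the upper half-plane when ω < 0.

Case ω > 0 (lower half-plane, clockwise contour ⇒ F(ω) = -2πi·ΣRes):
  Res_{z = - \frac{19 \sqrt{2}}{10} - \frac{19 \sqrt{2} i}{10}} g(z) = \frac{125 \sqrt{2} i \left(1 - i\right) e^{\frac{19 \sqrt{2} \omega \left(-1 + i\right)}{10}}}{27436}
  Res_{z = \frac{19 \sqrt{2}}{10} - \frac{19 \sqrt{2} i}{10}} g(z) = \frac{125 \sqrt{2} i \left(1 + i\right) e^{- \frac{19 \sqrt{2} \omega \left(1 + i\right)}{10}}}{27436}
  F(ω) = -2πi·ΣRes = \frac{125 \sqrt{2} \pi \left(1 - i\right) \left(e^{\frac{19 \sqrt{2} i \omega}{5}} + i\right) e^{- \frac{19 \sqrt{2} \omega \left(1 + i\right)}{10}}}{13718} = \frac{250 \pi e^{- \frac{19 \sqrt{2} \omega}{10}} \sin{\left(\frac{19 \sqrt{2} \omega}{10} + \frac{\pi}{4} \right)}}{6859}

Case ω < 0 (upper half-plane, counterclockwise contour ⇒ F(ω) = +2πi·ΣRes):
  Res_{z = \frac{19 \sqrt{2}}{10} + \frac{19 \sqrt{2} i}{10}} g(z) = \frac{125 \sqrt{2} i \left(-1 + i\right) e^{\frac{19 \sqrt{2} \omega \left(1 - i\right)}{10}}}{27436}
  Res_{z = - \frac{19 \sqrt{2}}{10} + \frac{19 \sqrt{2} i}{10}} g(z) = \frac{125 \sqrt{2} \left(1 - i\right) e^{\frac{19 \sqrt{2} \omega \left(1 + i\right)}{10}}}{27436}
  F(ω) = 2πi·ΣRes = - \frac{125 \sqrt{2} i \pi \left(i \left(1 - i\right) e^{\frac{19 \sqrt{2} \omega \left(1 - i\right)}{10}} - \left(1 - i\right) e^{\frac{19 \sqrt{2} \omega \left(1 + i\right)}{10}}\right)}{13718} = \frac{250 \pi e^{\frac{19 \sqrt{2} \omega}{10}} \cos{\left(\frac{19 \sqrt{2} \omega}{10} + \frac{\pi}{4} \right)}}{6859}

Both cases combine into a single formula in |ω|:

F(ω) = \frac{250 \pi e^{- \frac{19 \sqrt{2} \left|{\omega}\right|}{10}} \sin{\left(\frac{19 \sqrt{2} \left|{\omega}\right|}{10} + \frac{\pi}{4} \right)}}{6859}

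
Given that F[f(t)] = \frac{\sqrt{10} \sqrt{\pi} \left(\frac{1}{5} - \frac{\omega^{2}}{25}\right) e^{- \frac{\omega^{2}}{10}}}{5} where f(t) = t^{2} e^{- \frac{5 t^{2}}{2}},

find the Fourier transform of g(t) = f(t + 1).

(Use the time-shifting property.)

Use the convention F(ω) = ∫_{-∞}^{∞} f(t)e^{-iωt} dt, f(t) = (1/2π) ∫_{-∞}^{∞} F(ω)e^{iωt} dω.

F[g](ω) = \frac{\sqrt{10} \sqrt{\pi} \left(5 - \omega^{2}\right) e^{\omega \left(- \frac{\omega}{10} + i\right)}}{125}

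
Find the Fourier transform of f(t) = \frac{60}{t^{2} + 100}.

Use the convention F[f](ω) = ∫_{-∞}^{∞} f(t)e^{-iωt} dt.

F(ω) = 6 \pi e^{- 10 \left|{\omega}\right|}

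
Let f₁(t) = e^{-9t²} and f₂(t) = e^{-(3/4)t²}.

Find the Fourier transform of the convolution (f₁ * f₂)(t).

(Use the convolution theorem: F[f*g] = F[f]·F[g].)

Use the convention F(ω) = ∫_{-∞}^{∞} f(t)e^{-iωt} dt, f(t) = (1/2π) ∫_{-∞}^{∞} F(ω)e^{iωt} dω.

F[f₁*f₂](ω) = \frac{2 \sqrt{3} \pi e^{- \frac{13 \omega^{2}}{36}}}{9}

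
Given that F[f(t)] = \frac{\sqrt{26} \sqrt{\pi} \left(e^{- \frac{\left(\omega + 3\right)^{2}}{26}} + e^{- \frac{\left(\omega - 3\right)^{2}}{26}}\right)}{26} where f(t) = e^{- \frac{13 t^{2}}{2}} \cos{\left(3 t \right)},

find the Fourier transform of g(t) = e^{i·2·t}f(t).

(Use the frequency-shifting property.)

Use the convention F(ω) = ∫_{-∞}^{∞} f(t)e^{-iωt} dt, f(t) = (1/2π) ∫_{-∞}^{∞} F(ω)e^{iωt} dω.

F[g](ω) = \frac{\sqrt{26} \sqrt{\pi} \left(e^{\frac{6 \omega}{13}} + e^{\frac{12}{13}}\right) e^{- \frac{\omega^{2}}{26} - \frac{\omega}{13} - \frac{25}{26}}}{26}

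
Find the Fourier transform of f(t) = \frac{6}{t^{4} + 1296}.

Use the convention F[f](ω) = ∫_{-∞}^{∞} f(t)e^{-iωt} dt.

F(ω) = \frac{\pi e^{- 3 \sqrt{2} \left|{\omega}\right|} \sin{\left(3 \sqrt{2} \left|{\omega}\right| + \frac{\pi}{4} \right)}}{36}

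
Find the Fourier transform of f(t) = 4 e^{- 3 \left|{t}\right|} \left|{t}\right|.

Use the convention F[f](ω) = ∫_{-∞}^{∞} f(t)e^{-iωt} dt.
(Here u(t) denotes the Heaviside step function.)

F(ω) = \frac{8 \left(9 - \omega^{2}\right)}{\left(\omega^{2} + 9\right)^{2}}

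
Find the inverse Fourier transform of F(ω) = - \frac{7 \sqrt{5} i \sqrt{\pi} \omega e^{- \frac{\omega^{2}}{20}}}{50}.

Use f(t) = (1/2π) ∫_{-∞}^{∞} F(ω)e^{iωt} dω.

f(t) = 7 t e^{- 5 t^{2}}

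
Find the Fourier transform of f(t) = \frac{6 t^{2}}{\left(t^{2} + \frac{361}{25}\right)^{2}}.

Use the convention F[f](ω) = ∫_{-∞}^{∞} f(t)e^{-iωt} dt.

F(ω) = \frac{3 \pi \left(5 - 19 \left|{\omega}\right|\right) e^{- \frac{19 \left|{\omega}\right|}{5}}}{19}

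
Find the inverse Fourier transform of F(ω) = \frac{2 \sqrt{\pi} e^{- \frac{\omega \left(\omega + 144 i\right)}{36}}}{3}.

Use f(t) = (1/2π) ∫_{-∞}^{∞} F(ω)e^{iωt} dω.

f(t) = 2 e^{- 9 \left(t - 4\right)^{2}}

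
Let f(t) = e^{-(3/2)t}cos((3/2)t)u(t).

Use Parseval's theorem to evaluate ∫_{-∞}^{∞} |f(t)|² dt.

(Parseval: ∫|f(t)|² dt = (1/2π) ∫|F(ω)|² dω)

∫|f(t)|² dt = \frac{1}{4}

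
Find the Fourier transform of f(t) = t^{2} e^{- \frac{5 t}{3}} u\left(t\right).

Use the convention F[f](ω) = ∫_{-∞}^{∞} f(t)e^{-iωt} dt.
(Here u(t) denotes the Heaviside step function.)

F(ω) = \frac{54}{\left(3 i \omega + 5\right)^{3}}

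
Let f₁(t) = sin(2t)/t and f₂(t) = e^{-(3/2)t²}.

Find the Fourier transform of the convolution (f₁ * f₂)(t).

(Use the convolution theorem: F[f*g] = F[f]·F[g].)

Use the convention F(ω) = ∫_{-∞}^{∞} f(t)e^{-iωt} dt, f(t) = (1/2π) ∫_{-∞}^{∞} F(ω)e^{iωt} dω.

F[f₁*f₂](ω) = \begin{cases} \frac{\sqrt{6} \pi^{\frac{3}{2}} e^{- \frac{\omega^{2}}{6}}}{3} & \text{for}\: \omega > -2 \wedge \omega < 2 \\0 & \text{otherwise} \end{cases}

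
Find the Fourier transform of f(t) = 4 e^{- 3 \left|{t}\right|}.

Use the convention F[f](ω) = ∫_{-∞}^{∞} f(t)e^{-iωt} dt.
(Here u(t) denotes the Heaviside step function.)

F(ω) = \frac{24}{\omega^{2} + 9}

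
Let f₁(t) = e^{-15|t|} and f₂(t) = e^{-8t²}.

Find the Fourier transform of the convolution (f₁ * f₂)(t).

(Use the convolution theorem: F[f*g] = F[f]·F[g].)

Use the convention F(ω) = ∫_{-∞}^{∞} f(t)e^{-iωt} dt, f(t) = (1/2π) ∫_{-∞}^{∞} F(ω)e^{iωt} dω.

F[f₁*f₂](ω) = \frac{15 \sqrt{2} \sqrt{\pi} e^{- \frac{\omega^{2}}{32}}}{2 \left(\omega^{2} + 225\right)}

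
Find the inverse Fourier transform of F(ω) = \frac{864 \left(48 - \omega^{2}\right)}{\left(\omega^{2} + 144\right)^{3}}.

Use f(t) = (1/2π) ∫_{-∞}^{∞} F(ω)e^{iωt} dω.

f(t) = 6 t^{2} e^{- 12 \left|{t}\right|}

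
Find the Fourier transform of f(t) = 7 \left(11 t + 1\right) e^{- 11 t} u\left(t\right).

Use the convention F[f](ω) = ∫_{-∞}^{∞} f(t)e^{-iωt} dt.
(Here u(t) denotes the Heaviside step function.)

F(ω) = \frac{7 \left(- i \omega - 22\right)}{\omega^{2} - 22 i \omega - 121}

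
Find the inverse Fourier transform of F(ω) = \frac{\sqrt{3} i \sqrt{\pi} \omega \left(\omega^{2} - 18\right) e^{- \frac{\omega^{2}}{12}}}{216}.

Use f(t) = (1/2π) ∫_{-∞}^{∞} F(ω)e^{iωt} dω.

f(t) = 3 t^{3} e^{- 3 t^{2}}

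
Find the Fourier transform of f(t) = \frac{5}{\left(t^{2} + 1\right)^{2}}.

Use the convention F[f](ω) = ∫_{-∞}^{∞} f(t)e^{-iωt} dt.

F(ω) = \frac{5 \pi \left(\left|{\omega}\right| + 1\right) e^{- \left|{\omega}\right|}}{2}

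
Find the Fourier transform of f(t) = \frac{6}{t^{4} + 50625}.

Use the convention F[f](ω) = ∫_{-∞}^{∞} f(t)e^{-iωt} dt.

F(ω) = \frac{2 \pi e^{- \frac{15 \sqrt{2} \left|{\omega}\right|}{2}} \sin{\left(\frac{15 \sqrt{2} \left|{\omega}\right|}{2} + \frac{\pi}{4} \right)}}{1125}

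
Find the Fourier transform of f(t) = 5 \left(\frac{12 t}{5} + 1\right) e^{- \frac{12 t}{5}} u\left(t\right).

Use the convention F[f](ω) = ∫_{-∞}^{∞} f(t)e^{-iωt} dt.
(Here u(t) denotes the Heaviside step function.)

F(ω) = \frac{25 \left(- 5 i \omega - 24\right)}{25 \omega^{2} - 120 i \omega - 144}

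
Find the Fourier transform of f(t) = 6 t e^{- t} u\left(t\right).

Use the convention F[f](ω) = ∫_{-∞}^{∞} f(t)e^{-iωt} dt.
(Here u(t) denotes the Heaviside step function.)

F(ω) = \frac{6}{\left(i \omega + 1\right)^{2}}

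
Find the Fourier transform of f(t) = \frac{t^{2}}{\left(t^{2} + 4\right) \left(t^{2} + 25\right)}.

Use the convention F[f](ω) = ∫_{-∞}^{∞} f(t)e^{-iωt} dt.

F(ω) = \frac{\pi \left(5 - 2 e^{3 \left|{\omega}\right|}\right) e^{- 5 \left|{\omega}\right|}}{21}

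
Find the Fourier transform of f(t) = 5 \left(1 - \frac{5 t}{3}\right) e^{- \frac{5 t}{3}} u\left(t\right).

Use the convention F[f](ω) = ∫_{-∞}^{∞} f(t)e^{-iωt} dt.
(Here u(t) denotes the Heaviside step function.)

F(ω) = \frac{45 i \omega}{- 9 \omega^{2} + 30 i \omega + 25}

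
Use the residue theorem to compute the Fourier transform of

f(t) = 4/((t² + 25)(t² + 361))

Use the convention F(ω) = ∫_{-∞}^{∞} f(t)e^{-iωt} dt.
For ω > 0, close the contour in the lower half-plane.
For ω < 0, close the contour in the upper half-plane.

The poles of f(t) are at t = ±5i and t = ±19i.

Let g(z) = f(z)e^{-iωz}; for large |z| the factor e^{-iωz} decays in the lower half-plane when ω > 0 and in the upper half-plane when ω < 0.

Case ω > 0 (lower half-plane, clockwise contour ⇒ F(ω) = -2πi·ΣRes):
  Res_{z = - 5 i} g(z) = \frac{i e^{- 5 \omega}}{840}
  Res_{z = - 19 i} g(z) = - \frac{i e^{- 19 \omega}}{3192}
  F(ω) = -2πi·ΣRes = \frac{\pi \left(19 e^{14 \omega} - 5\right) e^{- 19 \omega}}{7980}

Case ω < 0 (upper half-plane, counterclockwise contour ⇒ F(ω) = +2πi·ΣRes):
  Res_{z = 5 i} g(z) = - \frac{i e^{5 \omega}}{840}
  Res_{z = 19 i} g(z) = \frac{i e^{19 \omega}}{3192}
  F(ω) = 2πi·ΣRes = \frac{\pi \left(19 - 5 e^{14 \omega}\right) e^{5 \omega}}{7980}

Both cases combine into a single formula in |ω|:

F(ω) = \frac{\pi \left(19 e^{14 \left|{\omega}\right|} - 5\right) e^{- 19 \left|{\omega}\right|}}{7980}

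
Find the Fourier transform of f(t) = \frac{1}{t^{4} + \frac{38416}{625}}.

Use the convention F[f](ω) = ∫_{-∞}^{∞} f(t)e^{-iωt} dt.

F(ω) = \frac{125 \pi e^{- \frac{7 \sqrt{2} \left|{\omega}\right|}{5}} \sin{\left(\frac{7 \sqrt{2} \left|{\omega}\right|}{5} + \frac{\pi}{4} \right)}}{2744}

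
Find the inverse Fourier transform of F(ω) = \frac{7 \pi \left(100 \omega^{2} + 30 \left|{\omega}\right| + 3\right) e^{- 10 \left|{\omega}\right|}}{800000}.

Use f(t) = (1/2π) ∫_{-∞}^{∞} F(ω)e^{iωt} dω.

f(t) = \frac{7}{\left(t^{2} + 100\right)^{3}}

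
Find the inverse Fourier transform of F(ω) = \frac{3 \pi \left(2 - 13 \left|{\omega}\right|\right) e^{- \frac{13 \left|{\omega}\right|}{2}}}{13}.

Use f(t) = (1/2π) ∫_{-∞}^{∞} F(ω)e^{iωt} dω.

f(t) = \frac{6 t^{2}}{\left(t^{2} + \frac{169}{4}\right)^{2}}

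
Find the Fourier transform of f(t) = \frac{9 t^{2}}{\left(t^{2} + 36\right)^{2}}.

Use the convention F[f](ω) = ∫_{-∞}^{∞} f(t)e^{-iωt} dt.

F(ω) = \frac{3 \pi \left(1 - 6 \left|{\omega}\right|\right) e^{- 6 \left|{\omega}\right|}}{4}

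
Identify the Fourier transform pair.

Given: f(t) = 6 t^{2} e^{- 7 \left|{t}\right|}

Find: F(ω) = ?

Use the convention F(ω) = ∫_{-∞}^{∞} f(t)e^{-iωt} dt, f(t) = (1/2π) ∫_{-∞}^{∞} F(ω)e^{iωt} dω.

F(ω) = \frac{168 \left(49 - 3 \omega^{2}\right)}{\left(\omega^{2} + 49\right)^{3}}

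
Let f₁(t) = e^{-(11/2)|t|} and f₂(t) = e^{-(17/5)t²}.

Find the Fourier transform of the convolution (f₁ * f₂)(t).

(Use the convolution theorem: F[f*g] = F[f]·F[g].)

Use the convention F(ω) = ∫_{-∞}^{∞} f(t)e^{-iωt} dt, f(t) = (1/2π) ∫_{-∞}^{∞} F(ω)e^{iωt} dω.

F[f₁*f₂](ω) = \frac{44 \sqrt{85} \sqrt{\pi} e^{- \frac{5 \omega^{2}}{68}}}{17 \left(4 \omega^{2} + 121\right)}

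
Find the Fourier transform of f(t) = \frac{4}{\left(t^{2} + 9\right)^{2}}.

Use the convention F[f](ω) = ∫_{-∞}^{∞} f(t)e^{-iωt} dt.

F(ω) = \frac{2 \pi \left(3 \left|{\omega}\right| + 1\right) e^{- 3 \left|{\omega}\right|}}{27}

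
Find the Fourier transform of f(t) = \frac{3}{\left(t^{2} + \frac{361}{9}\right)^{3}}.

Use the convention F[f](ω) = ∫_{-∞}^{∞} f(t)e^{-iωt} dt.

F(ω) = \frac{81 \pi \left(361 \omega^{2} + 171 \left|{\omega}\right| + 27\right) e^{- \frac{19 \left|{\omega}\right|}{3}}}{19808792}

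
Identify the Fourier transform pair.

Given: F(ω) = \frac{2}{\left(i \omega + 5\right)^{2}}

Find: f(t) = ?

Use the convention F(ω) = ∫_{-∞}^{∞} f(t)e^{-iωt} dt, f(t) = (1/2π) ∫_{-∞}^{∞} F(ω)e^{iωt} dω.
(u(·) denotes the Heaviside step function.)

f(t) = 2 t e^{- 5 t} u\left(t\right)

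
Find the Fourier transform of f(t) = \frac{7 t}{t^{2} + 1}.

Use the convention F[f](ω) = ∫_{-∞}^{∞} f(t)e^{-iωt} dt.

F(ω) = - 7 i \pi e^{- \left|{\omega}\right|} \operatorname{sign}{\left(\omega \right)}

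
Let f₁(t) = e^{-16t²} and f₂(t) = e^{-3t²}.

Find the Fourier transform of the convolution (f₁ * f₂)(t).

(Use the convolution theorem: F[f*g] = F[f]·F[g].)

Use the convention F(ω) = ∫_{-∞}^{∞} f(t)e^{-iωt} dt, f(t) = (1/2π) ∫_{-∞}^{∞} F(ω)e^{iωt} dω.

F[f₁*f₂](ω) = \frac{\sqrt{3} \pi e^{- \frac{19 \omega^{2}}{192}}}{12}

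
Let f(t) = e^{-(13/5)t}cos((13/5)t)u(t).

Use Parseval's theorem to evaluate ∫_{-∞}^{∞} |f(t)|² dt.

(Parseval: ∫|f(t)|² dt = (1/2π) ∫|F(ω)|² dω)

∫|f(t)|² dt = \frac{15}{104}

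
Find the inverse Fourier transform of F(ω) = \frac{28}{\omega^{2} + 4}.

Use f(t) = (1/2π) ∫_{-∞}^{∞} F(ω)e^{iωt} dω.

f(t) = 7 e^{- 2 \left|{t}\right|}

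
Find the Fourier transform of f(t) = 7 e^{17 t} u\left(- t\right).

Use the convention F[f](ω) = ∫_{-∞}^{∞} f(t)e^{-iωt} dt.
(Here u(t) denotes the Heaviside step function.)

F(ω) = - \frac{7}{i \omega - 17}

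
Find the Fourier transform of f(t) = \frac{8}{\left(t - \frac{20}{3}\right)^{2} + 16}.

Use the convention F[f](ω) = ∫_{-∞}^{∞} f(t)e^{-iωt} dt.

F(ω) = 2 \pi e^{- \frac{20 i \omega}{3} - 4 \left|{\omega}\right|}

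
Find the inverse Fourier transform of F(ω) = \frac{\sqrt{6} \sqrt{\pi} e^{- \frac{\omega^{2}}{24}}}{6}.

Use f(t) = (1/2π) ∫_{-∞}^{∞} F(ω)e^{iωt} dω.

f(t) = e^{- 6 t^{2}}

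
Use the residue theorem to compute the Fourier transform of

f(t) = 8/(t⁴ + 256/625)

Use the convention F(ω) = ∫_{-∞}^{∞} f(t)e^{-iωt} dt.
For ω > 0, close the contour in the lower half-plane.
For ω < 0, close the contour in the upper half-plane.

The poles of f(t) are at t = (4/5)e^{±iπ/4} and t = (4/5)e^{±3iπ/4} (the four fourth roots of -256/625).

Let g(z) = f(z)e^{-iωz}; for large |z| the factor e^{-iωz} decays in the lower half-plane when ω > 0 and in the upper half-plane when ω < 0.

Case ω > 0 (lower half-plane, clockwise contour ⇒ F(ω) = -2πi·ΣRes):
  Res_{z = - \frac{2 \sqrt{2}}{5} - \frac{2 \sqrt{2} i}{5}} g(z) = \frac{125 \sqrt{2} i \left(1 - i\right) e^{\frac{2 \sqrt{2} \omega \left(-1 + i\right)}{5}}}{64}
  Res_{z = \frac{2 \sqrt{2}}{5} - \frac{2 \sqrt{2} i}{5}} g(z) = \frac{125 \sqrt{2} i \left(1 + i\right) e^{- \frac{2 \sqrt{2} \omega \left(1 + i\right)}{5}}}{64}
  F(ω) = -2πi·ΣRes = \frac{125 \sqrt{2} \pi \left(1 - i\right) \left(e^{\frac{4 \sqrt{2} i \omega}{5}} + i\right) e^{- \frac{2 \sqrt{2} \omega \left(1 + i\right)}{5}}}{32} = \frac{125 \pi e^{- \frac{2 \sqrt{2} \omega}{5}} \sin{\left(\frac{2 \sqrt{2} \omega}{5} + \frac{\pi}{4} \right)}}{8}

Case ω < 0 (upper half-plane, counterclockwise contour ⇒ F(ω) = +2πi·ΣRes):
  Res_{z = \frac{2 \sqrt{2}}{5} + \frac{2 \sqrt{2} i}{5}} g(z) = \frac{125 \sqrt{2} i \left(-1 + i\right) e^{\frac{2 \sqrt{2} \omega \left(1 - i\right)}{5}}}{64}
  Res_{z = - \frac{2 \sqrt{2}}{5} + \frac{2 \sqrt{2} i}{5}} g(z) = \frac{125 \sqrt{2} \left(1 - i\right) e^{\frac{2 \sqrt{2} \omega \left(1 + i\right)}{5}}}{64}
  F(ω) = 2πi·ΣRes = - \frac{125 \sqrt{2} i \pi \left(i \left(1 - i\right) e^{\frac{2 \sqrt{2} \omega \left(1 - i\right)}{5}} - \left(1 - i\right) e^{\frac{2 \sqrt{2} \omega \left(1 + i\right)}{5}}\right)}{32} = \frac{125 \pi e^{\frac{2 \sqrt{2} \omega}{5}} \cos{\left(\frac{2 \sqrt{2} \omega}{5} + \frac{\pi}{4} \right)}}{8}

Both cases combine into a single formula in |ω|:

F(ω) = \frac{125 \pi e^{- \frac{2 \sqrt{2} \left|{\omega}\right|}{5}} \sin{\left(\frac{2 \sqrt{2} \left|{\omega}\right|}{5} + \frac{\pi}{4} \right)}}{8}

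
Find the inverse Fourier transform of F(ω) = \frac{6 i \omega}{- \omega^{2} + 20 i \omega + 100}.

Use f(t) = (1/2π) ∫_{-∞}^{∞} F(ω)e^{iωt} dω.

f(t) = 6 \left(1 - 10 t\right) e^{- 10 t} u\left(t\right)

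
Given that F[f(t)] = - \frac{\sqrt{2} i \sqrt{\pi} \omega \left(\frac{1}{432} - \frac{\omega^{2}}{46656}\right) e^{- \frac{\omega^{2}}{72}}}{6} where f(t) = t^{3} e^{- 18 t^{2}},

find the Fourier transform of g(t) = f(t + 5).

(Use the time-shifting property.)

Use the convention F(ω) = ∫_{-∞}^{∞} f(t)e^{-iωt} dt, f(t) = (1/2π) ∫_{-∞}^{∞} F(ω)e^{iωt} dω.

F[g](ω) = \frac{\sqrt{2} i \sqrt{\pi} \omega \left(\omega^{2} - 108\right) e^{\frac{\omega \left(- \omega + 360 i\right)}{72}}}{279936}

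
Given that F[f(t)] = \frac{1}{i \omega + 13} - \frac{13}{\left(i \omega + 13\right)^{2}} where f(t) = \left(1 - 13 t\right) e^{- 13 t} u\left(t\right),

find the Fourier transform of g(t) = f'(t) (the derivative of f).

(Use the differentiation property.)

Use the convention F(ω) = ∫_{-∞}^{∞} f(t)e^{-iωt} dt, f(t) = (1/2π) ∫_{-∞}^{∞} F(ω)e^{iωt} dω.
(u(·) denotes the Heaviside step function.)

F[g](ω) = \frac{\omega^{2}}{\omega^{2} - 26 i \omega - 169}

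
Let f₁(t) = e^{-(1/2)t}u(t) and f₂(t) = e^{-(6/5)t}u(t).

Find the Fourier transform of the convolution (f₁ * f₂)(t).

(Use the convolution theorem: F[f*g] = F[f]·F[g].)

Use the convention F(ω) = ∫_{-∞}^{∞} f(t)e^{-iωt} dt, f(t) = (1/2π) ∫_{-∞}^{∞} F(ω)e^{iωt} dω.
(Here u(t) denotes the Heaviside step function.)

F[f₁*f₂](ω) = \frac{10}{- 10 \omega^{2} + 17 i \omega + 6}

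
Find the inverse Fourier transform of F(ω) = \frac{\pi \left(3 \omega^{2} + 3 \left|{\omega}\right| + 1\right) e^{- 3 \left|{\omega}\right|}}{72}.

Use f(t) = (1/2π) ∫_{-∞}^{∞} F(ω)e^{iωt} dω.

f(t) = \frac{9}{\left(t^{2} + 9\right)^{3}}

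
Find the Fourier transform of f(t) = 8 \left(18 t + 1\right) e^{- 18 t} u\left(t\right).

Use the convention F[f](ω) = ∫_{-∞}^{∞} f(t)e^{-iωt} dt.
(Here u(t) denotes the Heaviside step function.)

F(ω) = \frac{8 \left(- i \omega - 36\right)}{\omega^{2} - 36 i \omega - 324}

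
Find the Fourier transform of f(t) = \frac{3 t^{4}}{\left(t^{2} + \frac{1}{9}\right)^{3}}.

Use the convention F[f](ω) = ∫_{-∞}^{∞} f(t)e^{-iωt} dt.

F(ω) = \frac{\pi \left(\omega^{2} - 15 \left|{\omega}\right| + 27\right) e^{- \frac{\left|{\omega}\right|}{3}}}{8}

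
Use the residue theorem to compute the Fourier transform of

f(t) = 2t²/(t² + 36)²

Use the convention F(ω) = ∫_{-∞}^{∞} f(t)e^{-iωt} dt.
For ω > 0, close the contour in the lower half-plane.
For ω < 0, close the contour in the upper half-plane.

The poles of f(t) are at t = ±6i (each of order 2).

Let g(z) = f(z)e^{-iωz}; for large |z| the factor e^{-iωz} decays in the lower half-plane when ω > 0 and in the upper half-plane when ω < 0.

Case ω > 0 (lower half-plane, clockwise contour ⇒ F(ω) = -2πi·ΣRes):
  Res_{z = - 6 i} g(z) = \frac{i \left(1 - 6 \omega\right) e^{- 6 \omega}}{12} (pole of order 2)
  F(ω) = -2πi·ΣRes = \frac{\pi \left(1 - 6 \omega\right) e^{- 6 \omega}}{6}

Case ω < 0 (upper half-plane, counterclockwise contour ⇒ F(ω) = +2πi·ΣRes):
  Res_{z = 6 i} g(z) = \frac{i \left(- 6 \omega - 1\right) e^{6 \omega}}{12} (pole of order 2)
  F(ω) = 2πi·ΣRes = \frac{\pi \left(6 \omega + 1\right) e^{6 \omega}}{6}

Both cases combine into a single formula in |ω|:

F(ω) = \frac{\pi \left(1 - 6 \left|{\omega}\right|\right) e^{- 6 \left|{\omega}\right|}}{6}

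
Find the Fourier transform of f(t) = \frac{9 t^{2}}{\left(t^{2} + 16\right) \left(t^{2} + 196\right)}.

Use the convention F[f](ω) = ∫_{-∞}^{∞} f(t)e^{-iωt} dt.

F(ω) = \frac{\pi \left(7 - 2 e^{10 \left|{\omega}\right|}\right) e^{- 14 \left|{\omega}\right|}}{10}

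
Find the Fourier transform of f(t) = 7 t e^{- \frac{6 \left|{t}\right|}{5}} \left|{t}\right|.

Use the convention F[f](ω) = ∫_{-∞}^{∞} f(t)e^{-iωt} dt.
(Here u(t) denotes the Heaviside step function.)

F(ω) = \frac{17500 i \omega \left(25 \omega^{2} - 108\right)}{\left(25 \omega^{2} + 36\right)^{3}}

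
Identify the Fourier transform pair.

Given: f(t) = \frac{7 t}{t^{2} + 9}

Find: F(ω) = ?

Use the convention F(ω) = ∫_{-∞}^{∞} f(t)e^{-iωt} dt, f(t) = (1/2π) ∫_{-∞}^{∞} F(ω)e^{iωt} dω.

F(ω) = - 7 i \pi e^{- 3 \left|{\omega}\right|} \operatorname{sign}{\left(\omega \right)}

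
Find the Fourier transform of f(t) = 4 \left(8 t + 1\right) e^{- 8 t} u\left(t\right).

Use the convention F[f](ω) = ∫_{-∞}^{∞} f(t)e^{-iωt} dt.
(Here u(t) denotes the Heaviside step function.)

F(ω) = \frac{4 \left(- i \omega - 16\right)}{\omega^{2} - 16 i \omega - 64}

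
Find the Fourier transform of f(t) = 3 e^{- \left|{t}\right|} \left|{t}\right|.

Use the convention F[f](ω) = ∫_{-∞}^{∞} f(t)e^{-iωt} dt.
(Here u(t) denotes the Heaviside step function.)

F(ω) = \frac{6 \left(1 - \omega^{2}\right)}{\left(\omega^{2} + 1\right)^{2}}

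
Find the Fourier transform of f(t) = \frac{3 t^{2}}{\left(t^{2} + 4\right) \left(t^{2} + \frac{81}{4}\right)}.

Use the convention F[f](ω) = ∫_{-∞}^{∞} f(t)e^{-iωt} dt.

F(ω) = - \frac{24 \pi e^{- 2 \left|{\omega}\right|}}{65} + \frac{54 \pi e^{- \frac{9 \left|{\omega}\right|}{2}}}{65}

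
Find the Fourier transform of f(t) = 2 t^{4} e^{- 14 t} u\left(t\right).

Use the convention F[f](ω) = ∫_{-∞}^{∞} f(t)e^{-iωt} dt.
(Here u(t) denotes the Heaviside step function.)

F(ω) = \frac{48}{\left(i \omega + 14\right)^{5}}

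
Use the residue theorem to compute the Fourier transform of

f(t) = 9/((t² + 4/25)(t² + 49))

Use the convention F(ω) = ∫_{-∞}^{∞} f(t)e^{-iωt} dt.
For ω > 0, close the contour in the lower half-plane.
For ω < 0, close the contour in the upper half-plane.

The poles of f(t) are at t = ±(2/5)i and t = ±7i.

Let g(z) = f(z)e^{-iωz}; for large |z| the factor e^{-iωz} decays in the lower half-plane when ω > 0 and in the upper half-plane when ω < 0.

Case ω > 0 (lower half-plane, clockwise contour ⇒ F(ω) = -2πi·ΣRes):
  Res_{z = - \frac{2 i}{5}} g(z) = \frac{375 i e^{- \frac{2 \omega}{5}}}{1628}
  Res_{z = - 7 i} g(z) = - \frac{75 i e^{- 7 \omega}}{5698}
  F(ω) = -2πi·ΣRes = - \frac{75 \pi e^{- 7 \omega}}{2849} + \frac{375 \pi e^{- \frac{2 \omega}{5}}}{814}

Case ω < 0 (upper half-plane, counterclockwise contour ⇒ F(ω) = +2πi·ΣRes):
  Res_{z = \frac{2 i}{5}} g(z) = - \frac{375 i e^{\frac{2 \omega}{5}}}{1628}
  Res_{z = 7 i} g(z) = \frac{75 i e^{7 \omega}}{5698}
  F(ω) = 2πi·ΣRes = \frac{75 \pi \left(35 e^{\frac{2 \omega}{5}} - 2 e^{7 \omega}\right)}{5698}

Both cases combine into a single formula in |ω|:

F(ω) = - \frac{75 \pi e^{- 7 \left|{\omega}\right|}}{2849} + \frac{375 \pi e^{- \frac{2 \left|{\omega}\right|}{5}}}{814}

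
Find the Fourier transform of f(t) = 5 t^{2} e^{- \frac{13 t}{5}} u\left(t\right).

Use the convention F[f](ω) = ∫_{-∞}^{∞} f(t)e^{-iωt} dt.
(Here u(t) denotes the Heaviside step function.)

F(ω) = \frac{1250}{\left(5 i \omega + 13\right)^{3}}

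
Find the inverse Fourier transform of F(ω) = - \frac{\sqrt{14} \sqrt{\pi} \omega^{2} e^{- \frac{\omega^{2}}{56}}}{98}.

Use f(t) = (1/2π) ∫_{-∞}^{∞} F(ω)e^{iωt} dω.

f(t) = 2 \left(56 t^{2} - 2\right) e^{- 14 t^{2}}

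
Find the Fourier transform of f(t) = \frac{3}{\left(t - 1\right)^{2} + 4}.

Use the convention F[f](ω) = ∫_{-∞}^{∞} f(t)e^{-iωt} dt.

F(ω) = \frac{3 \pi e^{- i \omega - 2 \left|{\omega}\right|}}{2}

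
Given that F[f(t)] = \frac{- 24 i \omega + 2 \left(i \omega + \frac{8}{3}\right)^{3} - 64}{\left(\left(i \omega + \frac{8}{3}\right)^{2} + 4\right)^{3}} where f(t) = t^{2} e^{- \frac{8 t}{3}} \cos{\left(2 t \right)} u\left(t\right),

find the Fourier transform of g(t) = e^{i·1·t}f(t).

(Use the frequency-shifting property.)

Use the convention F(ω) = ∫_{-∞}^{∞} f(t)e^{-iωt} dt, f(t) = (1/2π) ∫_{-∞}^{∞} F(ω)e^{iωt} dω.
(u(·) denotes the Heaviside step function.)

F[g](ω) = \frac{54 \left(324 i \left(1 - \omega\right) + \left(3 i \left(\omega - 1\right) + 8\right)^{3} - 864\right)}{\left(\left(3 i \left(\omega - 1\right) + 8\right)^{2} + 36\right)^{3}}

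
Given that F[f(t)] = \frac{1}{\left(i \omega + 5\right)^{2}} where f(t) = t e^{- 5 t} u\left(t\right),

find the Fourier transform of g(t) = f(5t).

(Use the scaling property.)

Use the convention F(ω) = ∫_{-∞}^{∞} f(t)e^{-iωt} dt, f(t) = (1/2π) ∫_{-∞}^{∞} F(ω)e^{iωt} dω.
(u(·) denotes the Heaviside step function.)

F[g](ω) = \frac{5}{\left(i \omega + 25\right)^{2}}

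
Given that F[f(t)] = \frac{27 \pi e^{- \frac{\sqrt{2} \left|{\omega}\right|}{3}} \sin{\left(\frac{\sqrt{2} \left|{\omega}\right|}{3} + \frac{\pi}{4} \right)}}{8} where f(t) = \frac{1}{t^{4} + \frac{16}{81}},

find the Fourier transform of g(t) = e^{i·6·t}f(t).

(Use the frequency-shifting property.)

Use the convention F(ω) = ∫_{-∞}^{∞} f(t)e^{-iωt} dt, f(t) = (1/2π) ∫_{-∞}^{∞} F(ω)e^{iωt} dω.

F[g](ω) = \frac{27 \pi e^{- \frac{\sqrt{2} \left|{\omega - 6}\right|}{3}} \sin{\left(\frac{\sqrt{2} \left|{\omega - 6}\right|}{3} + \frac{\pi}{4} \right)}}{8}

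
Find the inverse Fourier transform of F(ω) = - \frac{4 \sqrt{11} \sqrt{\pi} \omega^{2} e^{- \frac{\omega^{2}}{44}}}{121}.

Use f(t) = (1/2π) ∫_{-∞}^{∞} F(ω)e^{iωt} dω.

f(t) = 4 \left(44 t^{2} - 2\right) e^{- 11 t^{2}}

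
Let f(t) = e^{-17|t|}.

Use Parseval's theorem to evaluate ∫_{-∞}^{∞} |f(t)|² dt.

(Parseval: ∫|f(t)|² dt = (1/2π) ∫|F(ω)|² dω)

∫|f(t)|² dt = \frac{1}{17}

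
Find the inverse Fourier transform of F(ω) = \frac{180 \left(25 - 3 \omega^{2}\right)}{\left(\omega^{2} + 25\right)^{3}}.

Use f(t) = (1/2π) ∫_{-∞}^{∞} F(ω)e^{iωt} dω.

f(t) = 9 t^{2} e^{- 5 \left|{t}\right|}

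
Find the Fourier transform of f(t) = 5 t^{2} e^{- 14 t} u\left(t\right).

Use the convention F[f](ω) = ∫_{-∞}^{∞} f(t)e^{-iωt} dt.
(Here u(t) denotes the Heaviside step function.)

F(ω) = \frac{10}{\left(i \omega + 14\right)^{3}}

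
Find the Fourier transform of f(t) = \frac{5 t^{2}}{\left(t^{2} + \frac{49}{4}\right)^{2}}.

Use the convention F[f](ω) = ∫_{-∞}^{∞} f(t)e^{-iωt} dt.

F(ω) = \frac{5 \pi \left(2 - 7 \left|{\omega}\right|\right) e^{- \frac{7 \left|{\omega}\right|}{2}}}{14}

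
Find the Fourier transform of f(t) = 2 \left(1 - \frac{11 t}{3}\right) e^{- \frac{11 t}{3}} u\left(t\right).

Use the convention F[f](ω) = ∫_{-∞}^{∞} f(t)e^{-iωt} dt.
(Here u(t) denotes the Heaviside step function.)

F(ω) = \frac{18 i \omega}{- 9 \omega^{2} + 66 i \omega + 121}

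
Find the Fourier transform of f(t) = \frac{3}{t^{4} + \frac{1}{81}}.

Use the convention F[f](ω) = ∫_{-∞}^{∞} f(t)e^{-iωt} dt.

F(ω) = 81 \pi e^{- \frac{\sqrt{2} \left|{\omega}\right|}{6}} \sin{\left(\frac{\sqrt{2} \left|{\omega}\right|}{6} + \frac{\pi}{4} \right)}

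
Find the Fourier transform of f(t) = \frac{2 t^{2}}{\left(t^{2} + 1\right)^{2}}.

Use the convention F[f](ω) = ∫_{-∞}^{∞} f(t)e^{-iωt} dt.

F(ω) = \pi \left(1 - \left|{\omega}\right|\right) e^{- \left|{\omega}\right|}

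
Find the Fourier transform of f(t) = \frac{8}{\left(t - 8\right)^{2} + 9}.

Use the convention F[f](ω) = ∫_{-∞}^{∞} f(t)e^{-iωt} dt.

F(ω) = \frac{8 \pi e^{- 8 i \omega - 3 \left|{\omega}\right|}}{3}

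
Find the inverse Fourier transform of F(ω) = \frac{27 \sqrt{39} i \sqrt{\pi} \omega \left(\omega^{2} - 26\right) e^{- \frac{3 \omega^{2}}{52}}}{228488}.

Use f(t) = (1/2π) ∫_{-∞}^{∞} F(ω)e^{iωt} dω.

f(t) = t^{3} e^{- \frac{13 t^{2}}{3}}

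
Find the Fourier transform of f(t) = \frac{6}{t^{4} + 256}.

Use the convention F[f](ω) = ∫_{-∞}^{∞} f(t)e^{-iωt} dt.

F(ω) = \frac{3 \pi e^{- 2 \sqrt{2} \left|{\omega}\right|} \sin{\left(2 \sqrt{2} \left|{\omega}\right| + \frac{\pi}{4} \right)}}{32}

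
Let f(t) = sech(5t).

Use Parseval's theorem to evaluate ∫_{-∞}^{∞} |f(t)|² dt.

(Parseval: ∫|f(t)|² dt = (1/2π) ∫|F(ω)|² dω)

∫|f(t)|² dt = \frac{2}{5}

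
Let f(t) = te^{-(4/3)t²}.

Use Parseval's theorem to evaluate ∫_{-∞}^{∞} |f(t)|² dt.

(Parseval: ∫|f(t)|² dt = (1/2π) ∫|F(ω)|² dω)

∫|f(t)|² dt = \frac{3 \sqrt{6} \sqrt{\pi}}{64}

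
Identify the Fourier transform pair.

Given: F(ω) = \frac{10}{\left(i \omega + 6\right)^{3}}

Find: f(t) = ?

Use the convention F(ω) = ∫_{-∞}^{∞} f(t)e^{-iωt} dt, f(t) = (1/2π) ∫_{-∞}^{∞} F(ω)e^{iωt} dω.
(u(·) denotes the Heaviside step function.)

f(t) = 5 t^{2} e^{- 6 t} u\left(t\right)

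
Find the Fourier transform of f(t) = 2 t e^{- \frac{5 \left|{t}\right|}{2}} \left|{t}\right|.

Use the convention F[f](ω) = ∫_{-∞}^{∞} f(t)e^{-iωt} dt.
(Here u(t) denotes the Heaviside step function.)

F(ω) = \frac{128 i \omega \left(4 \omega^{2} - 75\right)}{\left(4 \omega^{2} + 25\right)^{3}}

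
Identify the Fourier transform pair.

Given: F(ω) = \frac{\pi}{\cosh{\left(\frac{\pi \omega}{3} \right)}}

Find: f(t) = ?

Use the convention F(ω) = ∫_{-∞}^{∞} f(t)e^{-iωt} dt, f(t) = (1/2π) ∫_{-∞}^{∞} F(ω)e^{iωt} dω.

f(t) = \frac{3}{e^{\frac{3 t}{2}} + e^{- \frac{3 t}{2}}}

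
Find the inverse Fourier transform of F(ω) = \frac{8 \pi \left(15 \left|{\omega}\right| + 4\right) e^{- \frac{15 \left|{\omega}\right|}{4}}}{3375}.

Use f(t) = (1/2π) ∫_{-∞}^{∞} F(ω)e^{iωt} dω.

f(t) = \frac{1}{\left(t^{2} + \frac{225}{16}\right)^{2}}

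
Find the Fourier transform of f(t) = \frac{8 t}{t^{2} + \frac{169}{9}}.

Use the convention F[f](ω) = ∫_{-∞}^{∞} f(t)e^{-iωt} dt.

F(ω) = - 8 i \pi e^{- \frac{13 \left|{\omega}\right|}{3}} \operatorname{sign}{\left(\omega \right)}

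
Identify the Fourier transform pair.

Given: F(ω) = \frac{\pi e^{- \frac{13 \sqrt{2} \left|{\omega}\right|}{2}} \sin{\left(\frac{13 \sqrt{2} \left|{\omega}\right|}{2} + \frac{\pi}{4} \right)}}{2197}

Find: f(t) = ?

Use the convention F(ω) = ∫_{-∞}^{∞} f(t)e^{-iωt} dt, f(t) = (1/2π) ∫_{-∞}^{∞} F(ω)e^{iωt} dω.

f(t) = \frac{1}{t^{4} + 28561}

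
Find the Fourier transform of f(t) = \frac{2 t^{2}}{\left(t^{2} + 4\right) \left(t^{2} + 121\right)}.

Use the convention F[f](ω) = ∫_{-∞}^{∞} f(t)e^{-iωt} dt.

F(ω) = \frac{2 \pi \left(11 - 2 e^{9 \left|{\omega}\right|}\right) e^{- 11 \left|{\omega}\right|}}{117}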